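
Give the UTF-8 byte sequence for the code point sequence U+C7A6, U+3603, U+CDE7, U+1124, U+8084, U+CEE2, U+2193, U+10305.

EC 9E A6 E3 98 83 EC B7 A7 E1 84 A4 E8 82 84 EC BB A2 E2 86 93 F0 90 8C 85

U+C7A6: 3-byte form → EC 9E A6.
U+3603: 3-byte form → E3 98 83.
U+CDE7: 3-byte form → EC B7 A7.
U+1124: 3-byte form → E1 84 A4.
U+8084: 3-byte form → E8 82 84.
U+CEE2: 3-byte form → EC BB A2.
U+2193: 3-byte form → E2 86 93.
U+10305: 4-byte form → F0 90 8C 85.
Concatenated (25 bytes): EC 9E A6 E3 98 83 EC B7 A7 E1 84 A4 E8 82 84 EC BB A2 E2 86 93 F0 90 8C 85.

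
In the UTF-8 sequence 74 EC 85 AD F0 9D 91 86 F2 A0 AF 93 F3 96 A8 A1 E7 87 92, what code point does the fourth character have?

Offset 0: leading byte 0x74 = 01110100 → 1-byte char #1 = 74.
Offset 1: leading byte 0xEC = 11101100 → 3-byte char #2 = EC 85 AD.
Offset 4: leading byte 0xF0 = 11110000 → 4-byte char #3 = F0 9D 91 86.
Offset 8: leading byte 0xF2 = 11110010 → 4-byte char #4 = F2 A0 AF 93.
Leading byte 0xF2 = 11110010 matches 11110xxx → 4-byte sequence.
Byte 1: 0xF2 = 11110010, payload 010 (3 bits).
Byte 2: 0xA0 = 10100000 (10xxxxxx ✓), payload 100000.
Byte 3: 0xAF = 10101111 (10xxxxxx ✓), payload 101111.
Byte 4: 0x93 = 10010011 (10xxxxxx ✓), payload 010011.
Concatenate: 010100000101111010011 = 0xA0BD3 (21 bits → U+A0BD3).

U+A0BD3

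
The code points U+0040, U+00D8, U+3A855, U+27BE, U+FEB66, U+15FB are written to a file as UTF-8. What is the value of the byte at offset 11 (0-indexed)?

U+0040 → 1-byte form 40 at offsets 0–0.
U+00D8 → 2-byte form C3 98 at offsets 1–2.
U+3A855 → 4-byte form F0 BA A1 95 at offsets 3–6.
U+27BE → 3-byte form E2 9E BE at offsets 7–9.
U+FEB66 → 4-byte form F3 BE AD A6 at offsets 10–13.
Offset 11 falls in char 5's range; it's byte 2 of F3 BE AD A6 = 0xBE.

0xBE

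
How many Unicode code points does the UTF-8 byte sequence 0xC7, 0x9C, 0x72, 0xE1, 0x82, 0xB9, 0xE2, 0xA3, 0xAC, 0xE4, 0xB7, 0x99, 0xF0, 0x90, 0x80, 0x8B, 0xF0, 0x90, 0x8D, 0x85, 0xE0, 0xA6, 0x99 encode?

8

Byte at offset 0: 0xC7 = 11000111 → 2-byte char (#1). Advance 2.
Byte at offset 2: 0x72 = 01110010 → 1-byte char (#2). Advance 1.
Byte at offset 3: 0xE1 = 11100001 → 3-byte char (#3). Advance 3.
Byte at offset 6: 0xE2 = 11100010 → 3-byte char (#4). Advance 3.
Byte at offset 9: 0xE4 = 11100100 → 3-byte char (#5). Advance 3.
Byte at offset 12: 0xF0 = 11110000 → 4-byte char (#6). Advance 4.
Byte at offset 16: 0xF0 = 11110000 → 4-byte char (#7). Advance 4.
Byte at offset 20: 0xE0 = 11100000 → 3-byte char (#8). Advance 3.
Reached end at offset 23 after 8 code points.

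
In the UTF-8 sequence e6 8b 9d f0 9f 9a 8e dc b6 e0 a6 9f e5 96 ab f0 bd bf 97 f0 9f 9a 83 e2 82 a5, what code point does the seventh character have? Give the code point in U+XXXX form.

U+1F683

Offset 0: leading byte 0xE6 = 11100110 → 3-byte char #1 = E6 8B 9D.
Offset 3: leading byte 0xF0 = 11110000 → 4-byte char #2 = F0 9F 9A 8E.
Offset 7: leading byte 0xDC = 11011100 → 2-byte char #3 = DC B6.
Offset 9: leading byte 0xE0 = 11100000 → 3-byte char #4 = E0 A6 9F.
Offset 12: leading byte 0xE5 = 11100101 → 3-byte char #5 = E5 96 AB.
Offset 15: leading byte 0xF0 = 11110000 → 4-byte char #6 = F0 BD BF 97.
Offset 19: leading byte 0xF0 = 11110000 → 4-byte char #7 = F0 9F 9A 83.
Leading byte 0xF0 = 11110000 matches 11110xxx → 4-byte sequence.
Byte 1: 0xF0 = 11110000, payload 000 (3 bits).
Byte 2: 0x9F = 10011111 (10xxxxxx ✓), payload 011111.
Byte 3: 0x9A = 10011010 (10xxxxxx ✓), payload 011010.
Byte 4: 0x83 = 10000011 (10xxxxxx ✓), payload 000011.
Concatenate: 000011111011010000011 = 0x1F683 (21 bits → U+1F683).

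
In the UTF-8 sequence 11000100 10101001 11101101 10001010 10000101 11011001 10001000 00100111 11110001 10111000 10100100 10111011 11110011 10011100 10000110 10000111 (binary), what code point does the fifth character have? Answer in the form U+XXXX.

Offset 0: leading byte 0xC4 = 11000100 → 2-byte char #1 = C4 A9.
Offset 2: leading byte 0xED = 11101101 → 3-byte char #2 = ED 8A 85.
Offset 5: leading byte 0xD9 = 11011001 → 2-byte char #3 = D9 88.
Offset 7: leading byte 0x27 = 00100111 → 1-byte char #4 = 27.
Offset 8: leading byte 0xF1 = 11110001 → 4-byte char #5 = F1 B8 A4 BB.
Leading byte 0xF1 = 11110001 matches 11110xxx → 4-byte sequence.
Byte 1: 0xF1 = 11110001, payload 001 (3 bits).
Byte 2: 0xB8 = 10111000 (10xxxxxx ✓), payload 111000.
Byte 3: 0xA4 = 10100100 (10xxxxxx ✓), payload 100100.
Byte 4: 0xBB = 10111011 (10xxxxxx ✓), payload 111011.
Concatenate: 001111000100100111011 = 0x7893B (21 bits → U+7893B).

U+7893B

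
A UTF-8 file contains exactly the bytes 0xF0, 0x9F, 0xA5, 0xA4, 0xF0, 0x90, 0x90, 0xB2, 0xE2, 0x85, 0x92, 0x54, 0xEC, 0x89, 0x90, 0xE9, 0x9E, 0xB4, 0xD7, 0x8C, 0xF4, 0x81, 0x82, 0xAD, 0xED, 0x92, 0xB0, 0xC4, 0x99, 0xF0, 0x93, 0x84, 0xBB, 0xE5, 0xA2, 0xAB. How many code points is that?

12

Byte at offset 0: 0xF0 = 11110000 → 4-byte char (#1). Advance 4.
Byte at offset 4: 0xF0 = 11110000 → 4-byte char (#2). Advance 4.
Byte at offset 8: 0xE2 = 11100010 → 3-byte char (#3). Advance 3.
Byte at offset 11: 0x54 = 01010100 → 1-byte char (#4). Advance 1.
Byte at offset 12: 0xEC = 11101100 → 3-byte char (#5). Advance 3.
Byte at offset 15: 0xE9 = 11101001 → 3-byte char (#6). Advance 3.
Byte at offset 18: 0xD7 = 11010111 → 2-byte char (#7). Advance 2.
Byte at offset 20: 0xF4 = 11110100 → 4-byte char (#8). Advance 4.
Byte at offset 24: 0xED = 11101101 → 3-byte char (#9). Advance 3.
Byte at offset 27: 0xC4 = 11000100 → 2-byte char (#10). Advance 2.
Byte at offset 29: 0xF0 = 11110000 → 4-byte char (#11). Advance 4.
Byte at offset 33: 0xE5 = 11100101 → 3-byte char (#12). Advance 3.
Reached end at offset 36 after 12 code points.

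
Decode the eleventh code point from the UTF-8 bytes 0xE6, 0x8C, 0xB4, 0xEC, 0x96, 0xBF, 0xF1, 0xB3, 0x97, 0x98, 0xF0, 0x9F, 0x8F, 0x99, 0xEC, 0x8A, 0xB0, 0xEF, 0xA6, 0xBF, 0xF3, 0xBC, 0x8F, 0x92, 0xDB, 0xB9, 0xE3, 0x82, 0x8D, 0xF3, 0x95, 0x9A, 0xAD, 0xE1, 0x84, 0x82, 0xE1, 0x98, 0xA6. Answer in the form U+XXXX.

U+1102

Offset 0: leading byte 0xE6 = 11100110 → 3-byte char #1 = E6 8C B4.
Offset 3: leading byte 0xEC = 11101100 → 3-byte char #2 = EC 96 BF.
Offset 6: leading byte 0xF1 = 11110001 → 4-byte char #3 = F1 B3 97 98.
Offset 10: leading byte 0xF0 = 11110000 → 4-byte char #4 = F0 9F 8F 99.
Offset 14: leading byte 0xEC = 11101100 → 3-byte char #5 = EC 8A B0.
Offset 17: leading byte 0xEF = 11101111 → 3-byte char #6 = EF A6 BF.
Offset 20: leading byte 0xF3 = 11110011 → 4-byte char #7 = F3 BC 8F 92.
Offset 24: leading byte 0xDB = 11011011 → 2-byte char #8 = DB B9.
Offset 26: leading byte 0xE3 = 11100011 → 3-byte char #9 = E3 82 8D.
Offset 29: leading byte 0xF3 = 11110011 → 4-byte char #10 = F3 95 9A AD.
Offset 33: leading byte 0xE1 = 11100001 → 3-byte char #11 = E1 84 82.
Leading byte 0xE1 = 11100001 matches 1110xxxx → 3-byte sequence.
Byte 1: 0xE1 = 11100001, payload 0001 (4 bits).
Byte 2: 0x84 = 10000100 (10xxxxxx ✓), payload 000100.
Byte 3: 0x82 = 10000010 (10xxxxxx ✓), payload 000010.
Concatenate: 0001000100000010 = 0x1102 (16 bits → U+1102).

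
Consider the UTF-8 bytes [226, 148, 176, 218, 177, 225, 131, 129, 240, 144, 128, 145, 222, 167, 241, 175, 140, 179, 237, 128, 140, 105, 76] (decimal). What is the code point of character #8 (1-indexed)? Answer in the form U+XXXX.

U+0069

Offset 0: leading byte 0xE2 = 11100010 → 3-byte char #1 = E2 94 B0.
Offset 3: leading byte 0xDA = 11011010 → 2-byte char #2 = DA B1.
Offset 5: leading byte 0xE1 = 11100001 → 3-byte char #3 = E1 83 81.
Offset 8: leading byte 0xF0 = 11110000 → 4-byte char #4 = F0 90 80 91.
Offset 12: leading byte 0xDE = 11011110 → 2-byte char #5 = DE A7.
Offset 14: leading byte 0xF1 = 11110001 → 4-byte char #6 = F1 AF 8C B3.
Offset 18: leading byte 0xED = 11101101 → 3-byte char #7 = ED 80 8C.
Offset 21: leading byte 0x69 = 01101001 → 1-byte char #8 = 69.
Leading byte 0x69 = 01101001 matches 0xxxxxxx → 1-byte sequence.
Byte 1: 0x69 = 01101001, payload 1101001 (7 bits).
Concatenate: 1101001 = 0x69 (7 bits → U+0069).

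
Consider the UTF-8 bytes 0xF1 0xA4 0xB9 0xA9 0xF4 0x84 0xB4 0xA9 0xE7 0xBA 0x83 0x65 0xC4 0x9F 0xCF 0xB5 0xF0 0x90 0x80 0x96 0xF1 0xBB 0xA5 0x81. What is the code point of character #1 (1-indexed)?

U+64E69

Offset 0: leading byte 0xF1 = 11110001 → 4-byte char #1 = F1 A4 B9 A9.
Leading byte 0xF1 = 11110001 matches 11110xxx → 4-byte sequence.
Byte 1: 0xF1 = 11110001, payload 001 (3 bits).
Byte 2: 0xA4 = 10100100 (10xxxxxx ✓), payload 100100.
Byte 3: 0xB9 = 10111001 (10xxxxxx ✓), payload 111001.
Byte 4: 0xA9 = 10101001 (10xxxxxx ✓), payload 101001.
Concatenate: 001100100111001101001 = 0x64E69 (21 bits → U+64E69).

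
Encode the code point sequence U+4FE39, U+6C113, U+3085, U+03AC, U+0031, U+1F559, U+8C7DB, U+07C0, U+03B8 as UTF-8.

U+4FE39: 4-byte form → F1 8F B8 B9.
U+6C113: 4-byte form → F1 AC 84 93.
U+3085: 3-byte form → E3 82 85.
U+03AC: 2-byte form → CE AC.
U+0031: 1-byte form → 31.
U+1F559: 4-byte form → F0 9F 95 99.
U+8C7DB: 4-byte form → F2 8C 9F 9B.
U+07C0: 2-byte form → DF 80.
U+03B8: 2-byte form → CE B8.
Concatenated (26 bytes): F1 8F B8 B9 F1 AC 84 93 E3 82 85 CE AC 31 F0 9F 95 99 F2 8C 9F 9B DF 80 CE B8.

F1 8F B8 B9 F1 AC 84 93 E3 82 85 CE AC 31 F0 9F 95 99 F2 8C 9F 9B DF 80 CE B8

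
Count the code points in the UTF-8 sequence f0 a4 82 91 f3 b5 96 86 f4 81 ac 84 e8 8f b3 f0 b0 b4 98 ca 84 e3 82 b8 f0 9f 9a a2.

Byte at offset 0: 0xF0 = 11110000 → 4-byte char (#1). Advance 4.
Byte at offset 4: 0xF3 = 11110011 → 4-byte char (#2). Advance 4.
Byte at offset 8: 0xF4 = 11110100 → 4-byte char (#3). Advance 4.
Byte at offset 12: 0xE8 = 11101000 → 3-byte char (#4). Advance 3.
Byte at offset 15: 0xF0 = 11110000 → 4-byte char (#5). Advance 4.
Byte at offset 19: 0xCA = 11001010 → 2-byte char (#6). Advance 2.
Byte at offset 21: 0xE3 = 11100011 → 3-byte char (#7). Advance 3.
Byte at offset 24: 0xF0 = 11110000 → 4-byte char (#8). Advance 4.
Reached end at offset 28 after 8 code points.

8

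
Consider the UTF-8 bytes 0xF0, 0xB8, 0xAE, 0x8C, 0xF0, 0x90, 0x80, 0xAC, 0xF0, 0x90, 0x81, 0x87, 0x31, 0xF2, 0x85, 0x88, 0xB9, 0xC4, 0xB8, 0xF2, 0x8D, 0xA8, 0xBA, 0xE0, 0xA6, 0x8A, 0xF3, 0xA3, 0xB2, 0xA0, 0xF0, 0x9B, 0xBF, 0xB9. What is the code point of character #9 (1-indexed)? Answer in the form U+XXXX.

U+E3CA0

Offset 0: leading byte 0xF0 = 11110000 → 4-byte char #1 = F0 B8 AE 8C.
Offset 4: leading byte 0xF0 = 11110000 → 4-byte char #2 = F0 90 80 AC.
Offset 8: leading byte 0xF0 = 11110000 → 4-byte char #3 = F0 90 81 87.
Offset 12: leading byte 0x31 = 00110001 → 1-byte char #4 = 31.
Offset 13: leading byte 0xF2 = 11110010 → 4-byte char #5 = F2 85 88 B9.
Offset 17: leading byte 0xC4 = 11000100 → 2-byte char #6 = C4 B8.
Offset 19: leading byte 0xF2 = 11110010 → 4-byte char #7 = F2 8D A8 BA.
Offset 23: leading byte 0xE0 = 11100000 → 3-byte char #8 = E0 A6 8A.
Offset 26: leading byte 0xF3 = 11110011 → 4-byte char #9 = F3 A3 B2 A0.
Leading byte 0xF3 = 11110011 matches 11110xxx → 4-byte sequence.
Byte 1: 0xF3 = 11110011, payload 011 (3 bits).
Byte 2: 0xA3 = 10100011 (10xxxxxx ✓), payload 100011.
Byte 3: 0xB2 = 10110010 (10xxxxxx ✓), payload 110010.
Byte 4: 0xA0 = 10100000 (10xxxxxx ✓), payload 100000.
Concatenate: 011100011110010100000 = 0xE3CA0 (21 bits → U+E3CA0).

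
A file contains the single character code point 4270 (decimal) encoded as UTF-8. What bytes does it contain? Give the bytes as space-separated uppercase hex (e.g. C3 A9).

U+10AE = 0x10AE = 4270 decimal. In range U+0800–U+FFFF → 3-byte form: 1110xxxx 10xxxxxx 10xxxxxx.
Binary (16 bits): 0001000010101110.
Split 4+6+6: 0001 | 000010 | 101110.
Byte 1: 11100001 = 0xE1.
Byte 2: 10000010 = 0x82.
Byte 3: 10101110 = 0xAE.

E1 82 AE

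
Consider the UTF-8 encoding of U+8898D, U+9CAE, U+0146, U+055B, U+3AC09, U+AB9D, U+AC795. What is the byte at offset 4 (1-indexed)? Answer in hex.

1-indexed offset 4 is 0-indexed offset 3.
U+8898D → 4-byte form F2 88 A6 8D at offsets 0–3.
Offset 3 falls in char 1's range; it's byte 4 of F2 88 A6 8D = 0x8D.

0x8D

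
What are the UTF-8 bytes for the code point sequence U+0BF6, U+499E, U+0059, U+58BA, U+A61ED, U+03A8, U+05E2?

E0 AF B6 E4 A6 9E 59 E5 A2 BA F2 A6 87 AD CE A8 D7 A2

U+0BF6: 3-byte form → E0 AF B6.
U+499E: 3-byte form → E4 A6 9E.
U+0059: 1-byte form → 59.
U+58BA: 3-byte form → E5 A2 BA.
U+A61ED: 4-byte form → F2 A6 87 AD.
U+03A8: 2-byte form → CE A8.
U+05E2: 2-byte form → D7 A2.
Concatenated (18 bytes): E0 AF B6 E4 A6 9E 59 E5 A2 BA F2 A6 87 AD CE A8 D7 A2.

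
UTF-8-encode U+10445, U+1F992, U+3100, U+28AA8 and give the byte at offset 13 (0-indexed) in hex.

U+10445 → 4-byte form F0 90 91 85 at offsets 0–3.
U+1F992 → 4-byte form F0 9F A6 92 at offsets 4–7.
U+3100 → 3-byte form E3 84 80 at offsets 8–10.
U+28AA8 → 4-byte form F0 A8 AA A8 at offsets 11–14.
Offset 13 falls in char 4's range; it's byte 3 of F0 A8 AA A8 = 0xAA.

0xAA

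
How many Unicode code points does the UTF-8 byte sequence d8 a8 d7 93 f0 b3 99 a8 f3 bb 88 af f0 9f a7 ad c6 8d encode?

Byte at offset 0: 0xD8 = 11011000 → 2-byte char (#1). Advance 2.
Byte at offset 2: 0xD7 = 11010111 → 2-byte char (#2). Advance 2.
Byte at offset 4: 0xF0 = 11110000 → 4-byte char (#3). Advance 4.
Byte at offset 8: 0xF3 = 11110011 → 4-byte char (#4). Advance 4.
Byte at offset 12: 0xF0 = 11110000 → 4-byte char (#5). Advance 4.
Byte at offset 16: 0xC6 = 11000110 → 2-byte char (#6). Advance 2.
Reached end at offset 18 after 6 code points.

6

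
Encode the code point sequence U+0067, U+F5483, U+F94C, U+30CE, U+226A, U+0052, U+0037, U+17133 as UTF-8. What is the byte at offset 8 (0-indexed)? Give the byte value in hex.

0xE3

U+0067 → 1-byte form 67 at offsets 0–0.
U+F5483 → 4-byte form F3 B5 92 83 at offsets 1–4.
U+F94C → 3-byte form EF A5 8C at offsets 5–7.
U+30CE → 3-byte form E3 83 8E at offsets 8–10.
Offset 8 falls in char 4's range; it's byte 1 of E3 83 8E = 0xE3.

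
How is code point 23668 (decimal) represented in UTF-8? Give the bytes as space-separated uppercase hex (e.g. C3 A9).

E5 B1 B4

U+5C74 = 0x5C74 = 23668 decimal. In range U+0800–U+FFFF → 3-byte form: 1110xxxx 10xxxxxx 10xxxxxx.
Binary (16 bits): 0101110001110100.
Split 4+6+6: 0101 | 110001 | 110100.
Byte 1: 11100101 = 0xE5.
Byte 2: 10110001 = 0xB1.
Byte 3: 10110100 = 0xB4.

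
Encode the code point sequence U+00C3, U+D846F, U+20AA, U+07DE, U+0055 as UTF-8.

C3 83 F3 98 91 AF E2 82 AA DF 9E 55

U+00C3: 2-byte form → C3 83.
U+D846F: 4-byte form → F3 98 91 AF.
U+20AA: 3-byte form → E2 82 AA.
U+07DE: 2-byte form → DF 9E.
U+0055: 1-byte form → 55.
Concatenated (12 bytes): C3 83 F3 98 91 AF E2 82 AA DF 9E 55.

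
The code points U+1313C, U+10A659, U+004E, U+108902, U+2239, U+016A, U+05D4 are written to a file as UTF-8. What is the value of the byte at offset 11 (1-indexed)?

1-indexed offset 11 is 0-indexed offset 10.
U+1313C → 4-byte form F0 93 84 BC at offsets 0–3.
U+10A659 → 4-byte form F4 8A 99 99 at offsets 4–7.
U+004E → 1-byte form 4E at offsets 8–8.
U+108902 → 4-byte form F4 88 A4 82 at offsets 9–12.
Offset 10 falls in char 4's range; it's byte 2 of F4 88 A4 82 = 0x88.

0x88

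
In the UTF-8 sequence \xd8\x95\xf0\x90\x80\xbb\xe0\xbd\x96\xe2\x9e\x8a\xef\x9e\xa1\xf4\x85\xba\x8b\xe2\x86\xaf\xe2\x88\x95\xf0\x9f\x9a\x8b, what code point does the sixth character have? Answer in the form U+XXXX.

Offset 0: leading byte 0xD8 = 11011000 → 2-byte char #1 = D8 95.
Offset 2: leading byte 0xF0 = 11110000 → 4-byte char #2 = F0 90 80 BB.
Offset 6: leading byte 0xE0 = 11100000 → 3-byte char #3 = E0 BD 96.
Offset 9: leading byte 0xE2 = 11100010 → 3-byte char #4 = E2 9E 8A.
Offset 12: leading byte 0xEF = 11101111 → 3-byte char #5 = EF 9E A1.
Offset 15: leading byte 0xF4 = 11110100 → 4-byte char #6 = F4 85 BA 8B.
Leading byte 0xF4 = 11110100 matches 11110xxx → 4-byte sequence.
Byte 1: 0xF4 = 11110100, payload 100 (3 bits).
Byte 2: 0x85 = 10000101 (10xxxxxx ✓), payload 000101.
Byte 3: 0xBA = 10111010 (10xxxxxx ✓), payload 111010.
Byte 4: 0x8B = 10001011 (10xxxxxx ✓), payload 001011.
Concatenate: 100000101111010001011 = 0x105E8B (21 bits → U+105E8B).

U+105E8B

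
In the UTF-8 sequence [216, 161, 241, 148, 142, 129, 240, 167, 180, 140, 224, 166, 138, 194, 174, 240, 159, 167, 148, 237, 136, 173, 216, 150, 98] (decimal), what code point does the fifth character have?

U+00AE

Offset 0: leading byte 0xD8 = 11011000 → 2-byte char #1 = D8 A1.
Offset 2: leading byte 0xF1 = 11110001 → 4-byte char #2 = F1 94 8E 81.
Offset 6: leading byte 0xF0 = 11110000 → 4-byte char #3 = F0 A7 B4 8C.
Offset 10: leading byte 0xE0 = 11100000 → 3-byte char #4 = E0 A6 8A.
Offset 13: leading byte 0xC2 = 11000010 → 2-byte char #5 = C2 AE.
Leading byte 0xC2 = 11000010 matches 110xxxxx → 2-byte sequence.
Byte 1: 0xC2 = 11000010, payload 00010 (5 bits).
Byte 2: 0xAE = 10101110 (10xxxxxx ✓), payload 101110.
Concatenate: 00010101110 = 0xAE (11 bits → U+00AE).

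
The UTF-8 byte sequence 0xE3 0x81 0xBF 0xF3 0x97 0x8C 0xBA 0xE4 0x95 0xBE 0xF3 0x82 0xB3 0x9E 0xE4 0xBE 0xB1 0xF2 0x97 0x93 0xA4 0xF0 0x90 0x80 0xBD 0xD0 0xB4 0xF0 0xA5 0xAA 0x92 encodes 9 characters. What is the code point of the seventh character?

U+1003D

Offset 0: leading byte 0xE3 = 11100011 → 3-byte char #1 = E3 81 BF.
Offset 3: leading byte 0xF3 = 11110011 → 4-byte char #2 = F3 97 8C BA.
Offset 7: leading byte 0xE4 = 11100100 → 3-byte char #3 = E4 95 BE.
Offset 10: leading byte 0xF3 = 11110011 → 4-byte char #4 = F3 82 B3 9E.
Offset 14: leading byte 0xE4 = 11100100 → 3-byte char #5 = E4 BE B1.
Offset 17: leading byte 0xF2 = 11110010 → 4-byte char #6 = F2 97 93 A4.
Offset 21: leading byte 0xF0 = 11110000 → 4-byte char #7 = F0 90 80 BD.
Leading byte 0xF0 = 11110000 matches 11110xxx → 4-byte sequence.
Byte 1: 0xF0 = 11110000, payload 000 (3 bits).
Byte 2: 0x90 = 10010000 (10xxxxxx ✓), payload 010000.
Byte 3: 0x80 = 10000000 (10xxxxxx ✓), payload 000000.
Byte 4: 0xBD = 10111101 (10xxxxxx ✓), payload 111101.
Concatenate: 000010000000000111101 = 0x1003D (21 bits → U+1003D).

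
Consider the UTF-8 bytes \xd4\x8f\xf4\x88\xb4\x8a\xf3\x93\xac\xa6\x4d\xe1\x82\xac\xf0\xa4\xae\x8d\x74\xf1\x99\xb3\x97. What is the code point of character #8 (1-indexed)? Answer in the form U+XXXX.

U+59CD7

Offset 0: leading byte 0xD4 = 11010100 → 2-byte char #1 = D4 8F.
Offset 2: leading byte 0xF4 = 11110100 → 4-byte char #2 = F4 88 B4 8A.
Offset 6: leading byte 0xF3 = 11110011 → 4-byte char #3 = F3 93 AC A6.
Offset 10: leading byte 0x4D = 01001101 → 1-byte char #4 = 4D.
Offset 11: leading byte 0xE1 = 11100001 → 3-byte char #5 = E1 82 AC.
Offset 14: leading byte 0xF0 = 11110000 → 4-byte char #6 = F0 A4 AE 8D.
Offset 18: leading byte 0x74 = 01110100 → 1-byte char #7 = 74.
Offset 19: leading byte 0xF1 = 11110001 → 4-byte char #8 = F1 99 B3 97.
Leading byte 0xF1 = 11110001 matches 11110xxx → 4-byte sequence.
Byte 1: 0xF1 = 11110001, payload 001 (3 bits).
Byte 2: 0x99 = 10011001 (10xxxxxx ✓), payload 011001.
Byte 3: 0xB3 = 10110011 (10xxxxxx ✓), payload 110011.
Byte 4: 0x97 = 10010111 (10xxxxxx ✓), payload 010111.
Concatenate: 001011001110011010111 = 0x59CD7 (21 bits → U+59CD7).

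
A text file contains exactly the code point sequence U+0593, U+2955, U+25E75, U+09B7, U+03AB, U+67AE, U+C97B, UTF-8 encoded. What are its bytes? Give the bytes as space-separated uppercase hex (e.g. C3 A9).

U+0593: 2-byte form → D6 93.
U+2955: 3-byte form → E2 A5 95.
U+25E75: 4-byte form → F0 A5 B9 B5.
U+09B7: 3-byte form → E0 A6 B7.
U+03AB: 2-byte form → CE AB.
U+67AE: 3-byte form → E6 9E AE.
U+C97B: 3-byte form → EC A5 BB.
Concatenated (20 bytes): D6 93 E2 A5 95 F0 A5 B9 B5 E0 A6 B7 CE AB E6 9E AE EC A5 BB.

D6 93 E2 A5 95 F0 A5 B9 B5 E0 A6 B7 CE AB E6 9E AE EC A5 BB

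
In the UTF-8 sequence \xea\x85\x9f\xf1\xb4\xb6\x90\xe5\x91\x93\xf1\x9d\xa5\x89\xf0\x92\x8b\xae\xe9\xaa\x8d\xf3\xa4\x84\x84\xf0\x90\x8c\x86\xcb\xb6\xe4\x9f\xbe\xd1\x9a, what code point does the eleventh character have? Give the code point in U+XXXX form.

Offset 0: leading byte 0xEA = 11101010 → 3-byte char #1 = EA 85 9F.
Offset 3: leading byte 0xF1 = 11110001 → 4-byte char #2 = F1 B4 B6 90.
Offset 7: leading byte 0xE5 = 11100101 → 3-byte char #3 = E5 91 93.
Offset 10: leading byte 0xF1 = 11110001 → 4-byte char #4 = F1 9D A5 89.
Offset 14: leading byte 0xF0 = 11110000 → 4-byte char #5 = F0 92 8B AE.
Offset 18: leading byte 0xE9 = 11101001 → 3-byte char #6 = E9 AA 8D.
Offset 21: leading byte 0xF3 = 11110011 → 4-byte char #7 = F3 A4 84 84.
Offset 25: leading byte 0xF0 = 11110000 → 4-byte char #8 = F0 90 8C 86.
Offset 29: leading byte 0xCB = 11001011 → 2-byte char #9 = CB B6.
Offset 31: leading byte 0xE4 = 11100100 → 3-byte char #10 = E4 9F BE.
Offset 34: leading byte 0xD1 = 11010001 → 2-byte char #11 = D1 9A.
Leading byte 0xD1 = 11010001 matches 110xxxxx → 2-byte sequence.
Byte 1: 0xD1 = 11010001, payload 10001 (5 bits).
Byte 2: 0x9A = 10011010 (10xxxxxx ✓), payload 011010.
Concatenate: 10001011010 = 0x45A (11 bits → U+045A).

U+045A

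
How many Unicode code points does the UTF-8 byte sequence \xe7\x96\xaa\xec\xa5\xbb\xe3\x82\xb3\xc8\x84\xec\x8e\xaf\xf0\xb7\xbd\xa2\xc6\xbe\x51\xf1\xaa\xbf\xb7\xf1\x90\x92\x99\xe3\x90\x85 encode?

Byte at offset 0: 0xE7 = 11100111 → 3-byte char (#1). Advance 3.
Byte at offset 3: 0xEC = 11101100 → 3-byte char (#2). Advance 3.
Byte at offset 6: 0xE3 = 11100011 → 3-byte char (#3). Advance 3.
Byte at offset 9: 0xC8 = 11001000 → 2-byte char (#4). Advance 2.
Byte at offset 11: 0xEC = 11101100 → 3-byte char (#5). Advance 3.
Byte at offset 14: 0xF0 = 11110000 → 4-byte char (#6). Advance 4.
Byte at offset 18: 0xC6 = 11000110 → 2-byte char (#7). Advance 2.
Byte at offset 20: 0x51 = 01010001 → 1-byte char (#8). Advance 1.
Byte at offset 21: 0xF1 = 11110001 → 4-byte char (#9). Advance 4.
Byte at offset 25: 0xF1 = 11110001 → 4-byte char (#10). Advance 4.
Byte at offset 29: 0xE3 = 11100011 → 3-byte char (#11). Advance 3.
Reached end at offset 32 after 11 code points.

11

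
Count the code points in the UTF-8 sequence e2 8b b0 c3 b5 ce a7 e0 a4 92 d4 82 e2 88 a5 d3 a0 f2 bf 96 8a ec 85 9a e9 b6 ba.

10

Byte at offset 0: 0xE2 = 11100010 → 3-byte char (#1). Advance 3.
Byte at offset 3: 0xC3 = 11000011 → 2-byte char (#2). Advance 2.
Byte at offset 5: 0xCE = 11001110 → 2-byte char (#3). Advance 2.
Byte at offset 7: 0xE0 = 11100000 → 3-byte char (#4). Advance 3.
Byte at offset 10: 0xD4 = 11010100 → 2-byte char (#5). Advance 2.
Byte at offset 12: 0xE2 = 11100010 → 3-byte char (#6). Advance 3.
Byte at offset 15: 0xD3 = 11010011 → 2-byte char (#7). Advance 2.
Byte at offset 17: 0xF2 = 11110010 → 4-byte char (#8). Advance 4.
Byte at offset 21: 0xEC = 11101100 → 3-byte char (#9). Advance 3.
Byte at offset 24: 0xE9 = 11101001 → 3-byte char (#10). Advance 3.
Reached end at offset 27 after 10 code points.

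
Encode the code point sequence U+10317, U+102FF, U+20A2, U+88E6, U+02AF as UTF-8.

U+10317: 4-byte form → F0 90 8C 97.
U+102FF: 4-byte form → F0 90 8B BF.
U+20A2: 3-byte form → E2 82 A2.
U+88E6: 3-byte form → E8 A3 A6.
U+02AF: 2-byte form → CA AF.
Concatenated (16 bytes): F0 90 8C 97 F0 90 8B BF E2 82 A2 E8 A3 A6 CA AF.

F0 90 8C 97 F0 90 8B BF E2 82 A2 E8 A3 A6 CA AF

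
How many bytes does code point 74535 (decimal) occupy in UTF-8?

4

U+12327 = 0x12327. UTF-8 uses 1 byte below 0x80, 2 below 0x800, 3 below 0x10000, 4 up to 0x10FFFF. 0x12327 is in U+10000–U+10FFFF → 4 bytes.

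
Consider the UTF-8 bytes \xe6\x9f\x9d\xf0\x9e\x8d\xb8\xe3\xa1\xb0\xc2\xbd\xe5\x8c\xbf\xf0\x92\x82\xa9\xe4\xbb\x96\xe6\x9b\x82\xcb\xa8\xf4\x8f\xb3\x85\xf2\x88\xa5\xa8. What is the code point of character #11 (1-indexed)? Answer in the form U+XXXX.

Offset 0: leading byte 0xE6 = 11100110 → 3-byte char #1 = E6 9F 9D.
Offset 3: leading byte 0xF0 = 11110000 → 4-byte char #2 = F0 9E 8D B8.
Offset 7: leading byte 0xE3 = 11100011 → 3-byte char #3 = E3 A1 B0.
Offset 10: leading byte 0xC2 = 11000010 → 2-byte char #4 = C2 BD.
Offset 12: leading byte 0xE5 = 11100101 → 3-byte char #5 = E5 8C BF.
Offset 15: leading byte 0xF0 = 11110000 → 4-byte char #6 = F0 92 82 A9.
Offset 19: leading byte 0xE4 = 11100100 → 3-byte char #7 = E4 BB 96.
Offset 22: leading byte 0xE6 = 11100110 → 3-byte char #8 = E6 9B 82.
Offset 25: leading byte 0xCB = 11001011 → 2-byte char #9 = CB A8.
Offset 27: leading byte 0xF4 = 11110100 → 4-byte char #10 = F4 8F B3 85.
Offset 31: leading byte 0xF2 = 11110010 → 4-byte char #11 = F2 88 A5 A8.
Leading byte 0xF2 = 11110010 matches 11110xxx → 4-byte sequence.
Byte 1: 0xF2 = 11110010, payload 010 (3 bits).
Byte 2: 0x88 = 10001000 (10xxxxxx ✓), payload 001000.
Byte 3: 0xA5 = 10100101 (10xxxxxx ✓), payload 100101.
Byte 4: 0xA8 = 10101000 (10xxxxxx ✓), payload 101000.
Concatenate: 010001000100101101000 = 0x88968 (21 bits → U+88968).

U+88968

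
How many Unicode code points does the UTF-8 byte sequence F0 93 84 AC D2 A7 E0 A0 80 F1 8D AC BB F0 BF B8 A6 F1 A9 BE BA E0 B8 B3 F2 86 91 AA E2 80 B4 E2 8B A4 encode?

10

Byte at offset 0: 0xF0 = 11110000 → 4-byte char (#1). Advance 4.
Byte at offset 4: 0xD2 = 11010010 → 2-byte char (#2). Advance 2.
Byte at offset 6: 0xE0 = 11100000 → 3-byte char (#3). Advance 3.
Byte at offset 9: 0xF1 = 11110001 → 4-byte char (#4). Advance 4.
Byte at offset 13: 0xF0 = 11110000 → 4-byte char (#5). Advance 4.
Byte at offset 17: 0xF1 = 11110001 → 4-byte char (#6). Advance 4.
Byte at offset 21: 0xE0 = 11100000 → 3-byte char (#7). Advance 3.
Byte at offset 24: 0xF2 = 11110010 → 4-byte char (#8). Advance 4.
Byte at offset 28: 0xE2 = 11100010 → 3-byte char (#9). Advance 3.
Byte at offset 31: 0xE2 = 11100010 → 3-byte char (#10). Advance 3.
Reached end at offset 34 after 10 code points.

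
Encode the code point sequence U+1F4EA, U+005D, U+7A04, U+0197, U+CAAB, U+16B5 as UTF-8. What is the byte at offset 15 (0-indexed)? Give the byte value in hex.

0xB5

U+1F4EA → 4-byte form F0 9F 93 AA at offsets 0–3.
U+005D → 1-byte form 5D at offsets 4–4.
U+7A04 → 3-byte form E7 A8 84 at offsets 5–7.
U+0197 → 2-byte form C6 97 at offsets 8–9.
U+CAAB → 3-byte form EC AA AB at offsets 10–12.
U+16B5 → 3-byte form E1 9A B5 at offsets 13–15.
Offset 15 falls in char 6's range; it's byte 3 of E1 9A B5 = 0xB5.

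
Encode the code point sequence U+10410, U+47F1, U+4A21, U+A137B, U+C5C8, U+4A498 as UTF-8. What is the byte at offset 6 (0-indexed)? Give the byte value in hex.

U+10410 → 4-byte form F0 90 90 90 at offsets 0–3.
U+47F1 → 3-byte form E4 9F B1 at offsets 4–6.
Offset 6 falls in char 2's range; it's byte 3 of E4 9F B1 = 0xB1.

0xB1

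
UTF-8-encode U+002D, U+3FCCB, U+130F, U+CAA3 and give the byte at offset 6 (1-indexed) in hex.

1-indexed offset 6 is 0-indexed offset 5.
U+002D → 1-byte form 2D at offsets 0–0.
U+3FCCB → 4-byte form F0 BF B3 8B at offsets 1–4.
U+130F → 3-byte form E1 8C 8F at offsets 5–7.
Offset 5 falls in char 3's range; it's byte 1 of E1 8C 8F = 0xE1.

0xE1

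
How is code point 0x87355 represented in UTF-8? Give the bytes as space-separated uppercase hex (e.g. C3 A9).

F2 87 8D 95

U+87355 = 0x87355 = 553813 decimal. In range U+10000–U+10FFFF → 4-byte form: 11110xxx 10xxxxxx 10xxxxxx 10xxxxxx.
Binary (21 bits): 010000111001101010101.
Split 3+6+6+6: 010 | 000111 | 001101 | 010101.
Byte 1: 11110010 = 0xF2.
Byte 2: 10000111 = 0x87.
Byte 3: 10001101 = 0x8D.
Byte 4: 10010101 = 0x95.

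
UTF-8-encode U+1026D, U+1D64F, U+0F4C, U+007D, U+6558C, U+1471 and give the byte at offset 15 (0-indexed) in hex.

U+1026D → 4-byte form F0 90 89 AD at offsets 0–3.
U+1D64F → 4-byte form F0 9D 99 8F at offsets 4–7.
U+0F4C → 3-byte form E0 BD 8C at offsets 8–10.
U+007D → 1-byte form 7D at offsets 11–11.
U+6558C → 4-byte form F1 A5 96 8C at offsets 12–15.
Offset 15 falls in char 5's range; it's byte 4 of F1 A5 96 8C = 0x8C.

0x8C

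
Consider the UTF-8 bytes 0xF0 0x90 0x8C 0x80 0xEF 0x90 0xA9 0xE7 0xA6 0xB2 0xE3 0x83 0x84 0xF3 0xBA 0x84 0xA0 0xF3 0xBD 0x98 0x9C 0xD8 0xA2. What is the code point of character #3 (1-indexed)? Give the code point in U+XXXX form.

U+79B2

Offset 0: leading byte 0xF0 = 11110000 → 4-byte char #1 = F0 90 8C 80.
Offset 4: leading byte 0xEF = 11101111 → 3-byte char #2 = EF 90 A9.
Offset 7: leading byte 0xE7 = 11100111 → 3-byte char #3 = E7 A6 B2.
Leading byte 0xE7 = 11100111 matches 1110xxxx → 3-byte sequence.
Byte 1: 0xE7 = 11100111, payload 0111 (4 bits).
Byte 2: 0xA6 = 10100110 (10xxxxxx ✓), payload 100110.
Byte 3: 0xB2 = 10110010 (10xxxxxx ✓), payload 110010.
Concatenate: 0111100110110010 = 0x79B2 (16 bits → U+79B2).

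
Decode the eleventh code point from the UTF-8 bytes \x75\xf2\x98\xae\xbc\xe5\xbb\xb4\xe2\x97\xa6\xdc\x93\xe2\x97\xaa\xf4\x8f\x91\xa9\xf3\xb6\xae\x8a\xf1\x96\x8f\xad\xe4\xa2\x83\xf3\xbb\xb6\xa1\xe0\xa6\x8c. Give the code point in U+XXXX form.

Offset 0: leading byte 0x75 = 01110101 → 1-byte char #1 = 75.
Offset 1: leading byte 0xF2 = 11110010 → 4-byte char #2 = F2 98 AE BC.
Offset 5: leading byte 0xE5 = 11100101 → 3-byte char #3 = E5 BB B4.
Offset 8: leading byte 0xE2 = 11100010 → 3-byte char #4 = E2 97 A6.
Offset 11: leading byte 0xDC = 11011100 → 2-byte char #5 = DC 93.
Offset 13: leading byte 0xE2 = 11100010 → 3-byte char #6 = E2 97 AA.
Offset 16: leading byte 0xF4 = 11110100 → 4-byte char #7 = F4 8F 91 A9.
Offset 20: leading byte 0xF3 = 11110011 → 4-byte char #8 = F3 B6 AE 8A.
Offset 24: leading byte 0xF1 = 11110001 → 4-byte char #9 = F1 96 8F AD.
Offset 28: leading byte 0xE4 = 11100100 → 3-byte char #10 = E4 A2 83.
Offset 31: leading byte 0xF3 = 11110011 → 4-byte char #11 = F3 BB B6 A1.
Leading byte 0xF3 = 11110011 matches 11110xxx → 4-byte sequence.
Byte 1: 0xF3 = 11110011, payload 011 (3 bits).
Byte 2: 0xBB = 10111011 (10xxxxxx ✓), payload 111011.
Byte 3: 0xB6 = 10110110 (10xxxxxx ✓), payload 110110.
Byte 4: 0xA1 = 10100001 (10xxxxxx ✓), payload 100001.
Concatenate: 011111011110110100001 = 0xFBDA1 (21 bits → U+FBDA1).

U+FBDA1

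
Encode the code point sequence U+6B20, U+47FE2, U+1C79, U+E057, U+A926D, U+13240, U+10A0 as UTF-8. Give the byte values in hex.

E6 AC A0 F1 87 BF A2 E1 B1 B9 EE 81 97 F2 A9 89 AD F0 93 89 80 E1 82 A0

U+6B20: 3-byte form → E6 AC A0.
U+47FE2: 4-byte form → F1 87 BF A2.
U+1C79: 3-byte form → E1 B1 B9.
U+E057: 3-byte form → EE 81 97.
U+A926D: 4-byte form → F2 A9 89 AD.
U+13240: 4-byte form → F0 93 89 80.
U+10A0: 3-byte form → E1 82 A0.
Concatenated (24 bytes): E6 AC A0 F1 87 BF A2 E1 B1 B9 EE 81 97 F2 A9 89 AD F0 93 89 80 E1 82 A0.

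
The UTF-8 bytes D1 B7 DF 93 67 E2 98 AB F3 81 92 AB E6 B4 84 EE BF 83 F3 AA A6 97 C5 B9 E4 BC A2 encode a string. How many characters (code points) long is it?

Byte at offset 0: 0xD1 = 11010001 → 2-byte char (#1). Advance 2.
Byte at offset 2: 0xDF = 11011111 → 2-byte char (#2). Advance 2.
Byte at offset 4: 0x67 = 01100111 → 1-byte char (#3). Advance 1.
Byte at offset 5: 0xE2 = 11100010 → 3-byte char (#4). Advance 3.
Byte at offset 8: 0xF3 = 11110011 → 4-byte char (#5). Advance 4.
Byte at offset 12: 0xE6 = 11100110 → 3-byte char (#6). Advance 3.
Byte at offset 15: 0xEE = 11101110 → 3-byte char (#7). Advance 3.
Byte at offset 18: 0xF3 = 11110011 → 4-byte char (#8). Advance 4.
Byte at offset 22: 0xC5 = 11000101 → 2-byte char (#9). Advance 2.
Byte at offset 24: 0xE4 = 11100100 → 3-byte char (#10). Advance 3.
Reached end at offset 27 after 10 code points.

10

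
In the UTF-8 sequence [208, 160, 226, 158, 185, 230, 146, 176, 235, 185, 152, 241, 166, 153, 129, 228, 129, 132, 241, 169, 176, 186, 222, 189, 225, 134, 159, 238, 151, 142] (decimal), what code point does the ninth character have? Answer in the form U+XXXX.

Offset 0: leading byte 0xD0 = 11010000 → 2-byte char #1 = D0 A0.
Offset 2: leading byte 0xE2 = 11100010 → 3-byte char #2 = E2 9E B9.
Offset 5: leading byte 0xE6 = 11100110 → 3-byte char #3 = E6 92 B0.
Offset 8: leading byte 0xEB = 11101011 → 3-byte char #4 = EB B9 98.
Offset 11: leading byte 0xF1 = 11110001 → 4-byte char #5 = F1 A6 99 81.
Offset 15: leading byte 0xE4 = 11100100 → 3-byte char #6 = E4 81 84.
Offset 18: leading byte 0xF1 = 11110001 → 4-byte char #7 = F1 A9 B0 BA.
Offset 22: leading byte 0xDE = 11011110 → 2-byte char #8 = DE BD.
Offset 24: leading byte 0xE1 = 11100001 → 3-byte char #9 = E1 86 9F.
Leading byte 0xE1 = 11100001 matches 1110xxxx → 3-byte sequence.
Byte 1: 0xE1 = 11100001, payload 0001 (4 bits).
Byte 2: 0x86 = 10000110 (10xxxxxx ✓), payload 000110.
Byte 3: 0x9F = 10011111 (10xxxxxx ✓), payload 011111.
Concatenate: 0001000110011111 = 0x119F (16 bits → U+119F).

U+119F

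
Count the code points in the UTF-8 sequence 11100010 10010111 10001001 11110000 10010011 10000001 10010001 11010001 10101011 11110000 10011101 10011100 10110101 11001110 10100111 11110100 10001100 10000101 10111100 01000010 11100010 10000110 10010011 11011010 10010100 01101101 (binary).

Byte at offset 0: 0xE2 = 11100010 → 3-byte char (#1). Advance 3.
Byte at offset 3: 0xF0 = 11110000 → 4-byte char (#2). Advance 4.
Byte at offset 7: 0xD1 = 11010001 → 2-byte char (#3). Advance 2.
Byte at offset 9: 0xF0 = 11110000 → 4-byte char (#4). Advance 4.
Byte at offset 13: 0xCE = 11001110 → 2-byte char (#5). Advance 2.
Byte at offset 15: 0xF4 = 11110100 → 4-byte char (#6). Advance 4.
Byte at offset 19: 0x42 = 01000010 → 1-byte char (#7). Advance 1.
Byte at offset 20: 0xE2 = 11100010 → 3-byte char (#8). Advance 3.
Byte at offset 23: 0xDA = 11011010 → 2-byte char (#9). Advance 2.
Byte at offset 25: 0x6D = 01101101 → 1-byte char (#10). Advance 1.
Reached end at offset 26 after 10 code points.

10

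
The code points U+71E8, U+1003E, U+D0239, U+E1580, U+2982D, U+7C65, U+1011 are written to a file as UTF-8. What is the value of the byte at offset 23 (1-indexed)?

0xE1

1-indexed offset 23 is 0-indexed offset 22.
U+71E8 → 3-byte form E7 87 A8 at offsets 0–2.
U+1003E → 4-byte form F0 90 80 BE at offsets 3–6.
U+D0239 → 4-byte form F3 90 88 B9 at offsets 7–10.
U+E1580 → 4-byte form F3 A1 96 80 at offsets 11–14.
U+2982D → 4-byte form F0 A9 A0 AD at offsets 15–18.
U+7C65 → 3-byte form E7 B1 A5 at offsets 19–21.
U+1011 → 3-byte form E1 80 91 at offsets 22–24.
Offset 22 falls in char 7's range; it's byte 1 of E1 80 91 = 0xE1.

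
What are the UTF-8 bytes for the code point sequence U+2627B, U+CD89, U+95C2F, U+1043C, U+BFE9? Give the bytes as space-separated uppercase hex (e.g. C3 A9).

U+2627B: 4-byte form → F0 A6 89 BB.
U+CD89: 3-byte form → EC B6 89.
U+95C2F: 4-byte form → F2 95 B0 AF.
U+1043C: 4-byte form → F0 90 90 BC.
U+BFE9: 3-byte form → EB BF A9.
Concatenated (18 bytes): F0 A6 89 BB EC B6 89 F2 95 B0 AF F0 90 90 BC EB BF A9.

F0 A6 89 BB EC B6 89 F2 95 B0 AF F0 90 90 BC EB BF A9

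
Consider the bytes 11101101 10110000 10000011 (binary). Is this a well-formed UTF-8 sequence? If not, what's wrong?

invalid (encodes a surrogate (U+D800–U+DFFF))

Structurally a 3-byte sequence; payload = 0xDC03.
But 0xDC03 is in U+D800–U+DFFF, the surrogate range. Surrogates are not Unicode scalar values and are forbidden in UTF-8.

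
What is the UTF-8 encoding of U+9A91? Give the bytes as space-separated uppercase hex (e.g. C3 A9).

U+9A91 = 0x9A91 = 39569 decimal. In range U+0800–U+FFFF → 3-byte form: 1110xxxx 10xxxxxx 10xxxxxx.
Binary (16 bits): 1001101010010001.
Split 4+6+6: 1001 | 101010 | 010001.
Byte 1: 11101001 = 0xE9.
Byte 2: 10101010 = 0xAA.
Byte 3: 10010001 = 0x91.

E9 AA 91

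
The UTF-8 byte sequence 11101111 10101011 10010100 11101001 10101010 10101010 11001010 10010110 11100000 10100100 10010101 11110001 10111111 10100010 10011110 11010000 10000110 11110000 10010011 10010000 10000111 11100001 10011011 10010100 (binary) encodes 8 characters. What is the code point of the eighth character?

U+16D4

Offset 0: leading byte 0xEF = 11101111 → 3-byte char #1 = EF AB 94.
Offset 3: leading byte 0xE9 = 11101001 → 3-byte char #2 = E9 AA AA.
Offset 6: leading byte 0xCA = 11001010 → 2-byte char #3 = CA 96.
Offset 8: leading byte 0xE0 = 11100000 → 3-byte char #4 = E0 A4 95.
Offset 11: leading byte 0xF1 = 11110001 → 4-byte char #5 = F1 BF A2 9E.
Offset 15: leading byte 0xD0 = 11010000 → 2-byte char #6 = D0 86.
Offset 17: leading byte 0xF0 = 11110000 → 4-byte char #7 = F0 93 90 87.
Offset 21: leading byte 0xE1 = 11100001 → 3-byte char #8 = E1 9B 94.
Leading byte 0xE1 = 11100001 matches 1110xxxx → 3-byte sequence.
Byte 1: 0xE1 = 11100001, payload 0001 (4 bits).
Byte 2: 0x9B = 10011011 (10xxxxxx ✓), payload 011011.
Byte 3: 0x94 = 10010100 (10xxxxxx ✓), payload 010100.
Concatenate: 0001011011010100 = 0x16D4 (16 bits → U+16D4).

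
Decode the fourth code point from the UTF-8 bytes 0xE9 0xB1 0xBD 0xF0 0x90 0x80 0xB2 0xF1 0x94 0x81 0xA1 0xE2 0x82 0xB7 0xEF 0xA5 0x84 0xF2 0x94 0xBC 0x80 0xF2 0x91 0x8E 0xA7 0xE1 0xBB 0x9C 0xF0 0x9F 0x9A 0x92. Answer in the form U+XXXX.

U+20B7

Offset 0: leading byte 0xE9 = 11101001 → 3-byte char #1 = E9 B1 BD.
Offset 3: leading byte 0xF0 = 11110000 → 4-byte char #2 = F0 90 80 B2.
Offset 7: leading byte 0xF1 = 11110001 → 4-byte char #3 = F1 94 81 A1.
Offset 11: leading byte 0xE2 = 11100010 → 3-byte char #4 = E2 82 B7.
Leading byte 0xE2 = 11100010 matches 1110xxxx → 3-byte sequence.
Byte 1: 0xE2 = 11100010, payload 0010 (4 bits).
Byte 2: 0x82 = 10000010 (10xxxxxx ✓), payload 000010.
Byte 3: 0xB7 = 10110111 (10xxxxxx ✓), payload 110111.
Concatenate: 0010000010110111 = 0x20B7 (16 bits → U+20B7).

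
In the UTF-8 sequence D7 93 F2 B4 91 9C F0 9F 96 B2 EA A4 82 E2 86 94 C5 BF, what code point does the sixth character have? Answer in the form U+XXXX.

U+017F

Offset 0: leading byte 0xD7 = 11010111 → 2-byte char #1 = D7 93.
Offset 2: leading byte 0xF2 = 11110010 → 4-byte char #2 = F2 B4 91 9C.
Offset 6: leading byte 0xF0 = 11110000 → 4-byte char #3 = F0 9F 96 B2.
Offset 10: leading byte 0xEA = 11101010 → 3-byte char #4 = EA A4 82.
Offset 13: leading byte 0xE2 = 11100010 → 3-byte char #5 = E2 86 94.
Offset 16: leading byte 0xC5 = 11000101 → 2-byte char #6 = C5 BF.
Leading byte 0xC5 = 11000101 matches 110xxxxx → 2-byte sequence.
Byte 1: 0xC5 = 11000101, payload 00101 (5 bits).
Byte 2: 0xBF = 10111111 (10xxxxxx ✓), payload 111111.
Concatenate: 00101111111 = 0x17F (11 bits → U+017F).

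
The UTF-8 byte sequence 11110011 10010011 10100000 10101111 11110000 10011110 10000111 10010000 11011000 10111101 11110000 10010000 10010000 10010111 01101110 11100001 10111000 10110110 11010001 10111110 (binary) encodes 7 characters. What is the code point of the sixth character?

Offset 0: leading byte 0xF3 = 11110011 → 4-byte char #1 = F3 93 A0 AF.
Offset 4: leading byte 0xF0 = 11110000 → 4-byte char #2 = F0 9E 87 90.
Offset 8: leading byte 0xD8 = 11011000 → 2-byte char #3 = D8 BD.
Offset 10: leading byte 0xF0 = 11110000 → 4-byte char #4 = F0 90 90 97.
Offset 14: leading byte 0x6E = 01101110 → 1-byte char #5 = 6E.
Offset 15: leading byte 0xE1 = 11100001 → 3-byte char #6 = E1 B8 B6.
Leading byte 0xE1 = 11100001 matches 1110xxxx → 3-byte sequence.
Byte 1: 0xE1 = 11100001, payload 0001 (4 bits).
Byte 2: 0xB8 = 10111000 (10xxxxxx ✓), payload 111000.
Byte 3: 0xB6 = 10110110 (10xxxxxx ✓), payload 110110.
Concatenate: 0001111000110110 = 0x1E36 (16 bits → U+1E36).

U+1E36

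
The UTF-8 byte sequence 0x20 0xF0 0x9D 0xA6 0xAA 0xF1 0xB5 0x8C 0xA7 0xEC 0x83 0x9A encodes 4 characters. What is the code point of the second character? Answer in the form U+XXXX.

U+1D9AA

Offset 0: leading byte 0x20 = 00100000 → 1-byte char #1 = 20.
Offset 1: leading byte 0xF0 = 11110000 → 4-byte char #2 = F0 9D A6 AA.
Leading byte 0xF0 = 11110000 matches 11110xxx → 4-byte sequence.
Byte 1: 0xF0 = 11110000, payload 000 (3 bits).
Byte 2: 0x9D = 10011101 (10xxxxxx ✓), payload 011101.
Byte 3: 0xA6 = 10100110 (10xxxxxx ✓), payload 100110.
Byte 4: 0xAA = 10101010 (10xxxxxx ✓), payload 101010.
Concatenate: 000011101100110101010 = 0x1D9AA (21 bits → U+1D9AA).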